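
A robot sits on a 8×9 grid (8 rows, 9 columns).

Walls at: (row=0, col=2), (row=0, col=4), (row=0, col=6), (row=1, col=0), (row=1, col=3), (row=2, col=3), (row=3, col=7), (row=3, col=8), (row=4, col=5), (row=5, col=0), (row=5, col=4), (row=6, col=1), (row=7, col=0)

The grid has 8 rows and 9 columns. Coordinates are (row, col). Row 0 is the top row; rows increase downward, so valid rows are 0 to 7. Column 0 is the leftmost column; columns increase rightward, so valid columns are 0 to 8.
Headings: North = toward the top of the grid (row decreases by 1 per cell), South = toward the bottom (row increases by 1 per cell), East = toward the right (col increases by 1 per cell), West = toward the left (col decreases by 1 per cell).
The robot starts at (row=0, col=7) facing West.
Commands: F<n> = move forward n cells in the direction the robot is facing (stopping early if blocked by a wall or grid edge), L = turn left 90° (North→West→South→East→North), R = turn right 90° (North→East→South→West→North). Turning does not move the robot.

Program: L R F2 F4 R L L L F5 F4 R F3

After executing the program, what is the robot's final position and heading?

Answer: Final position: (row=2, col=8), facing South

Derivation:
Start: (row=0, col=7), facing West
  L: turn left, now facing South
  R: turn right, now facing West
  F2: move forward 0/2 (blocked), now at (row=0, col=7)
  F4: move forward 0/4 (blocked), now at (row=0, col=7)
  R: turn right, now facing North
  L: turn left, now facing West
  L: turn left, now facing South
  L: turn left, now facing East
  F5: move forward 1/5 (blocked), now at (row=0, col=8)
  F4: move forward 0/4 (blocked), now at (row=0, col=8)
  R: turn right, now facing South
  F3: move forward 2/3 (blocked), now at (row=2, col=8)
Final: (row=2, col=8), facing South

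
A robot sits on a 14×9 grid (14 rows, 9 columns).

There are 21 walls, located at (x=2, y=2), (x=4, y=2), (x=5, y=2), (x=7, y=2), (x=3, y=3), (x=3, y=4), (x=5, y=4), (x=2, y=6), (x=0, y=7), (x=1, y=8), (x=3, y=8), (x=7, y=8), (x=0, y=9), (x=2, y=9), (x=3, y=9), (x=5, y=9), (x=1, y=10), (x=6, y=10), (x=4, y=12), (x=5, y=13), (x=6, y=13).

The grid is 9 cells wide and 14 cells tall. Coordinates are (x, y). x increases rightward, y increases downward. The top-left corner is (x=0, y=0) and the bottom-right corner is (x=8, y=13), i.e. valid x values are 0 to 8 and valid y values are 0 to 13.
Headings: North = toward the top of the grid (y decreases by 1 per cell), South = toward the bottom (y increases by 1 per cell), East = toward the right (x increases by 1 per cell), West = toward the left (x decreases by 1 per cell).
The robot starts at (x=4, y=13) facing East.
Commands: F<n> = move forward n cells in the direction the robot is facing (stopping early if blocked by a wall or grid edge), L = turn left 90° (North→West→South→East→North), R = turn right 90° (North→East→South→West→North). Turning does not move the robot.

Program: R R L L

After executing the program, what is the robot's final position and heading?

Start: (x=4, y=13), facing East
  R: turn right, now facing South
  R: turn right, now facing West
  L: turn left, now facing South
  L: turn left, now facing East
Final: (x=4, y=13), facing East

Answer: Final position: (x=4, y=13), facing East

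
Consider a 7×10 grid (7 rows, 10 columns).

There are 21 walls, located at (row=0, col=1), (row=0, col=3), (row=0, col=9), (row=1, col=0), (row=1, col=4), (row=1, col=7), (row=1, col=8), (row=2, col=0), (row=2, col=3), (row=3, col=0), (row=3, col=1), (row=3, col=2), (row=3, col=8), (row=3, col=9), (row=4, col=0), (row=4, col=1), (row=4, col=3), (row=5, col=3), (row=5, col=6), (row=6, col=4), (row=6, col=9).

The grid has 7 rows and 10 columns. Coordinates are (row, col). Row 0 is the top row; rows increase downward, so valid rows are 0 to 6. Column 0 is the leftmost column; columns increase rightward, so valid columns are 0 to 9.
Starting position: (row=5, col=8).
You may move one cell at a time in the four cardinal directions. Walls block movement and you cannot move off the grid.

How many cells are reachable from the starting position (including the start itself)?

BFS flood-fill from (row=5, col=8):
  Distance 0: (row=5, col=8)
  Distance 1: (row=4, col=8), (row=5, col=7), (row=5, col=9), (row=6, col=8)
  Distance 2: (row=4, col=7), (row=4, col=9), (row=6, col=7)
  Distance 3: (row=3, col=7), (row=4, col=6), (row=6, col=6)
  Distance 4: (row=2, col=7), (row=3, col=6), (row=4, col=5), (row=6, col=5)
  Distance 5: (row=2, col=6), (row=2, col=8), (row=3, col=5), (row=4, col=4), (row=5, col=5)
  Distance 6: (row=1, col=6), (row=2, col=5), (row=2, col=9), (row=3, col=4), (row=5, col=4)
  Distance 7: (row=0, col=6), (row=1, col=5), (row=1, col=9), (row=2, col=4), (row=3, col=3)
  Distance 8: (row=0, col=5), (row=0, col=7)
  Distance 9: (row=0, col=4), (row=0, col=8)
Total reachable: 34 (grid has 49 open cells total)

Answer: Reachable cells: 34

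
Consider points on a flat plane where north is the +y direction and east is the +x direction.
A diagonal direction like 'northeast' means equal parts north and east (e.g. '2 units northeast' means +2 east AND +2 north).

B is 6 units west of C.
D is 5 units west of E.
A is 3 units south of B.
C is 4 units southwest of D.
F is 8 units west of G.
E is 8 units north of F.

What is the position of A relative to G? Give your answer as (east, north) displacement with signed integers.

Place G at the origin (east=0, north=0).
  F is 8 units west of G: delta (east=-8, north=+0); F at (east=-8, north=0).
  E is 8 units north of F: delta (east=+0, north=+8); E at (east=-8, north=8).
  D is 5 units west of E: delta (east=-5, north=+0); D at (east=-13, north=8).
  C is 4 units southwest of D: delta (east=-4, north=-4); C at (east=-17, north=4).
  B is 6 units west of C: delta (east=-6, north=+0); B at (east=-23, north=4).
  A is 3 units south of B: delta (east=+0, north=-3); A at (east=-23, north=1).
Therefore A relative to G: (east=-23, north=1).

Answer: A is at (east=-23, north=1) relative to G.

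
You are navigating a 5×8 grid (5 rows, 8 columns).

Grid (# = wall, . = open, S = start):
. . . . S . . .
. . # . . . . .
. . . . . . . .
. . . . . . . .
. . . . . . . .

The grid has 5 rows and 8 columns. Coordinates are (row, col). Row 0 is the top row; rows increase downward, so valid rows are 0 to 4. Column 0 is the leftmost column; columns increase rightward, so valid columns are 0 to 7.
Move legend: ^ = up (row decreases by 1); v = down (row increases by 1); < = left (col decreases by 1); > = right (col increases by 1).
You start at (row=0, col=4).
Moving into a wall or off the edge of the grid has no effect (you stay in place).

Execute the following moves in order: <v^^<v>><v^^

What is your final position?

Start: (row=0, col=4)
  < (left): (row=0, col=4) -> (row=0, col=3)
  v (down): (row=0, col=3) -> (row=1, col=3)
  ^ (up): (row=1, col=3) -> (row=0, col=3)
  ^ (up): blocked, stay at (row=0, col=3)
  < (left): (row=0, col=3) -> (row=0, col=2)
  v (down): blocked, stay at (row=0, col=2)
  > (right): (row=0, col=2) -> (row=0, col=3)
  > (right): (row=0, col=3) -> (row=0, col=4)
  < (left): (row=0, col=4) -> (row=0, col=3)
  v (down): (row=0, col=3) -> (row=1, col=3)
  ^ (up): (row=1, col=3) -> (row=0, col=3)
  ^ (up): blocked, stay at (row=0, col=3)
Final: (row=0, col=3)

Answer: Final position: (row=0, col=3)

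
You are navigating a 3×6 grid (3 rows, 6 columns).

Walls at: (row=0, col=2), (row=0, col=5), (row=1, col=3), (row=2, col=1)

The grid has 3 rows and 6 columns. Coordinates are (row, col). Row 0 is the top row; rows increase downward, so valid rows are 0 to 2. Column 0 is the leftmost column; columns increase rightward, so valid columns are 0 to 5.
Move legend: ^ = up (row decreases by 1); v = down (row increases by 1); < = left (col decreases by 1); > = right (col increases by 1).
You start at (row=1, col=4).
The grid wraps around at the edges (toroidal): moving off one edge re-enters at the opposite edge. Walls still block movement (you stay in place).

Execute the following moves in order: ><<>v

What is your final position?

Answer: Final position: (row=2, col=5)

Derivation:
Start: (row=1, col=4)
  > (right): (row=1, col=4) -> (row=1, col=5)
  < (left): (row=1, col=5) -> (row=1, col=4)
  < (left): blocked, stay at (row=1, col=4)
  > (right): (row=1, col=4) -> (row=1, col=5)
  v (down): (row=1, col=5) -> (row=2, col=5)
Final: (row=2, col=5)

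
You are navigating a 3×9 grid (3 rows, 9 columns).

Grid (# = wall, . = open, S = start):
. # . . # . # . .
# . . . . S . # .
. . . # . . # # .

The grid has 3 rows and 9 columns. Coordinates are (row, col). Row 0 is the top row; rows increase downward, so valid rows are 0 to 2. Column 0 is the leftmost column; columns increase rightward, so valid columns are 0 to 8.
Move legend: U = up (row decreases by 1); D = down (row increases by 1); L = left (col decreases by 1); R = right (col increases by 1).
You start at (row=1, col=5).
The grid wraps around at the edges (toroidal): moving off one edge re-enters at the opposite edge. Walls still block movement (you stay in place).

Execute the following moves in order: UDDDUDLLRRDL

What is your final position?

Start: (row=1, col=5)
  U (up): (row=1, col=5) -> (row=0, col=5)
  D (down): (row=0, col=5) -> (row=1, col=5)
  D (down): (row=1, col=5) -> (row=2, col=5)
  D (down): (row=2, col=5) -> (row=0, col=5)
  U (up): (row=0, col=5) -> (row=2, col=5)
  D (down): (row=2, col=5) -> (row=0, col=5)
  L (left): blocked, stay at (row=0, col=5)
  L (left): blocked, stay at (row=0, col=5)
  R (right): blocked, stay at (row=0, col=5)
  R (right): blocked, stay at (row=0, col=5)
  D (down): (row=0, col=5) -> (row=1, col=5)
  L (left): (row=1, col=5) -> (row=1, col=4)
Final: (row=1, col=4)

Answer: Final position: (row=1, col=4)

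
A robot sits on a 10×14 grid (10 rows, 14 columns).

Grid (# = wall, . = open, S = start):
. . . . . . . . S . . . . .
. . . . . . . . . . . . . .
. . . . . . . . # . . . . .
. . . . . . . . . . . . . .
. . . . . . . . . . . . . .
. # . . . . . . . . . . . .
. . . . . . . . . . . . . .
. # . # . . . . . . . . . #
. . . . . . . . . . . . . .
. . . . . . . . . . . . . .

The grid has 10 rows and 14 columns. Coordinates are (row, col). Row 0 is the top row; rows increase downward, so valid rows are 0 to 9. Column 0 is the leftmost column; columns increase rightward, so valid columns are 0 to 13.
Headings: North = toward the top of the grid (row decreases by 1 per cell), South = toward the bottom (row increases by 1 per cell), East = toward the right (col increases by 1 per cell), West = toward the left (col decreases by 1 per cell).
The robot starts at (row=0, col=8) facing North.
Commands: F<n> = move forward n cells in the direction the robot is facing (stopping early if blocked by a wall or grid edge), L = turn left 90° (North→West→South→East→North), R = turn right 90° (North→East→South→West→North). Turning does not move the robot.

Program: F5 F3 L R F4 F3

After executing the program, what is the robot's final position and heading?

Answer: Final position: (row=0, col=8), facing North

Derivation:
Start: (row=0, col=8), facing North
  F5: move forward 0/5 (blocked), now at (row=0, col=8)
  F3: move forward 0/3 (blocked), now at (row=0, col=8)
  L: turn left, now facing West
  R: turn right, now facing North
  F4: move forward 0/4 (blocked), now at (row=0, col=8)
  F3: move forward 0/3 (blocked), now at (row=0, col=8)
Final: (row=0, col=8), facing North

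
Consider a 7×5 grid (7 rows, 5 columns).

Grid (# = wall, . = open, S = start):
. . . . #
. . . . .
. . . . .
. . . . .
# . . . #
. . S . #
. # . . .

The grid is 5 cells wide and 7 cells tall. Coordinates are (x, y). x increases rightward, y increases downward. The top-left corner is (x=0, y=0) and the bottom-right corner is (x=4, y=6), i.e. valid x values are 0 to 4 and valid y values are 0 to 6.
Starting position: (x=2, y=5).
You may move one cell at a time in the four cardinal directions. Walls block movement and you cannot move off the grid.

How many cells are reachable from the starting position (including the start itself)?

Answer: Reachable cells: 30

Derivation:
BFS flood-fill from (x=2, y=5):
  Distance 0: (x=2, y=5)
  Distance 1: (x=2, y=4), (x=1, y=5), (x=3, y=5), (x=2, y=6)
  Distance 2: (x=2, y=3), (x=1, y=4), (x=3, y=4), (x=0, y=5), (x=3, y=6)
  Distance 3: (x=2, y=2), (x=1, y=3), (x=3, y=3), (x=0, y=6), (x=4, y=6)
  Distance 4: (x=2, y=1), (x=1, y=2), (x=3, y=2), (x=0, y=3), (x=4, y=3)
  Distance 5: (x=2, y=0), (x=1, y=1), (x=3, y=1), (x=0, y=2), (x=4, y=2)
  Distance 6: (x=1, y=0), (x=3, y=0), (x=0, y=1), (x=4, y=1)
  Distance 7: (x=0, y=0)
Total reachable: 30 (grid has 30 open cells total)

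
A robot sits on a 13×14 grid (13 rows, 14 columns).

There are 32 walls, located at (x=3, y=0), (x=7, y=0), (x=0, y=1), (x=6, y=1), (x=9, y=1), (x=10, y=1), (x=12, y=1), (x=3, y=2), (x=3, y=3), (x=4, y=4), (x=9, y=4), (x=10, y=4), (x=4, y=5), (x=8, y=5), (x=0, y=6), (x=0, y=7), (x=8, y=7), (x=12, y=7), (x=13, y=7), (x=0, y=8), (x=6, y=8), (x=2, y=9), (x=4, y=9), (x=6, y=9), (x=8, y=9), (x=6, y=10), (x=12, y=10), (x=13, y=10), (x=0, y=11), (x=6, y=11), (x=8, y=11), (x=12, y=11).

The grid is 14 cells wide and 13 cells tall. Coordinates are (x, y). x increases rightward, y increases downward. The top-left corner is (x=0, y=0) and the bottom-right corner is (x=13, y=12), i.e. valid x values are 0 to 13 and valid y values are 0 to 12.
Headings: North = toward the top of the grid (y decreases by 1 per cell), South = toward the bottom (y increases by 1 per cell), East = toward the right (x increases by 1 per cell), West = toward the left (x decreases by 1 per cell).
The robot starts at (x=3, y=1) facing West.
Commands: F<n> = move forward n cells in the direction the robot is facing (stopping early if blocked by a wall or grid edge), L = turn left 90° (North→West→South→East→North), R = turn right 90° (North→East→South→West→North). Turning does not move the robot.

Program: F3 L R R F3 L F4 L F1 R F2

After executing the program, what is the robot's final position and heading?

Start: (x=3, y=1), facing West
  F3: move forward 2/3 (blocked), now at (x=1, y=1)
  L: turn left, now facing South
  R: turn right, now facing West
  R: turn right, now facing North
  F3: move forward 1/3 (blocked), now at (x=1, y=0)
  L: turn left, now facing West
  F4: move forward 1/4 (blocked), now at (x=0, y=0)
  L: turn left, now facing South
  F1: move forward 0/1 (blocked), now at (x=0, y=0)
  R: turn right, now facing West
  F2: move forward 0/2 (blocked), now at (x=0, y=0)
Final: (x=0, y=0), facing West

Answer: Final position: (x=0, y=0), facing West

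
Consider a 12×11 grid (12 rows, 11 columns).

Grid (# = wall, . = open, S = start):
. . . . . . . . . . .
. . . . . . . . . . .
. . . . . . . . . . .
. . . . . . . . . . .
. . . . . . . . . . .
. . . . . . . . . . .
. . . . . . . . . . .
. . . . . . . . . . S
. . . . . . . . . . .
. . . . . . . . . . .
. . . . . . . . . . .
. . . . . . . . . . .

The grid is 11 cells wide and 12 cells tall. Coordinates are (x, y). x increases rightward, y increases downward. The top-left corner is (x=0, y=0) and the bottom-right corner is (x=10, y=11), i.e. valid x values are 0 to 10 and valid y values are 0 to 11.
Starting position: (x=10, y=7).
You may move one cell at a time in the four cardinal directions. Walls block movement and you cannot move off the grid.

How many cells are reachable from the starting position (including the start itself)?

Answer: Reachable cells: 132

Derivation:
BFS flood-fill from (x=10, y=7):
  Distance 0: (x=10, y=7)
  Distance 1: (x=10, y=6), (x=9, y=7), (x=10, y=8)
  Distance 2: (x=10, y=5), (x=9, y=6), (x=8, y=7), (x=9, y=8), (x=10, y=9)
  Distance 3: (x=10, y=4), (x=9, y=5), (x=8, y=6), (x=7, y=7), (x=8, y=8), (x=9, y=9), (x=10, y=10)
  Distance 4: (x=10, y=3), (x=9, y=4), (x=8, y=5), (x=7, y=6), (x=6, y=7), (x=7, y=8), (x=8, y=9), (x=9, y=10), (x=10, y=11)
  Distance 5: (x=10, y=2), (x=9, y=3), (x=8, y=4), (x=7, y=5), (x=6, y=6), (x=5, y=7), (x=6, y=8), (x=7, y=9), (x=8, y=10), (x=9, y=11)
  Distance 6: (x=10, y=1), (x=9, y=2), (x=8, y=3), (x=7, y=4), (x=6, y=5), (x=5, y=6), (x=4, y=7), (x=5, y=8), (x=6, y=9), (x=7, y=10), (x=8, y=11)
  Distance 7: (x=10, y=0), (x=9, y=1), (x=8, y=2), (x=7, y=3), (x=6, y=4), (x=5, y=5), (x=4, y=6), (x=3, y=7), (x=4, y=8), (x=5, y=9), (x=6, y=10), (x=7, y=11)
  Distance 8: (x=9, y=0), (x=8, y=1), (x=7, y=2), (x=6, y=3), (x=5, y=4), (x=4, y=5), (x=3, y=6), (x=2, y=7), (x=3, y=8), (x=4, y=9), (x=5, y=10), (x=6, y=11)
  Distance 9: (x=8, y=0), (x=7, y=1), (x=6, y=2), (x=5, y=3), (x=4, y=4), (x=3, y=5), (x=2, y=6), (x=1, y=7), (x=2, y=8), (x=3, y=9), (x=4, y=10), (x=5, y=11)
  Distance 10: (x=7, y=0), (x=6, y=1), (x=5, y=2), (x=4, y=3), (x=3, y=4), (x=2, y=5), (x=1, y=6), (x=0, y=7), (x=1, y=8), (x=2, y=9), (x=3, y=10), (x=4, y=11)
  Distance 11: (x=6, y=0), (x=5, y=1), (x=4, y=2), (x=3, y=3), (x=2, y=4), (x=1, y=5), (x=0, y=6), (x=0, y=8), (x=1, y=9), (x=2, y=10), (x=3, y=11)
  Distance 12: (x=5, y=0), (x=4, y=1), (x=3, y=2), (x=2, y=3), (x=1, y=4), (x=0, y=5), (x=0, y=9), (x=1, y=10), (x=2, y=11)
  Distance 13: (x=4, y=0), (x=3, y=1), (x=2, y=2), (x=1, y=3), (x=0, y=4), (x=0, y=10), (x=1, y=11)
  Distance 14: (x=3, y=0), (x=2, y=1), (x=1, y=2), (x=0, y=3), (x=0, y=11)
  Distance 15: (x=2, y=0), (x=1, y=1), (x=0, y=2)
  Distance 16: (x=1, y=0), (x=0, y=1)
  Distance 17: (x=0, y=0)
Total reachable: 132 (grid has 132 open cells total)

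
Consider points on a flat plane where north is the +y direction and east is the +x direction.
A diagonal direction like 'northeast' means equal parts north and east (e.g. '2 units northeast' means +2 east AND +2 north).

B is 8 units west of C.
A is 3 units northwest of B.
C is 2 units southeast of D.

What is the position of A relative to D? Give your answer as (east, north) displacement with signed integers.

Answer: A is at (east=-9, north=1) relative to D.

Derivation:
Place D at the origin (east=0, north=0).
  C is 2 units southeast of D: delta (east=+2, north=-2); C at (east=2, north=-2).
  B is 8 units west of C: delta (east=-8, north=+0); B at (east=-6, north=-2).
  A is 3 units northwest of B: delta (east=-3, north=+3); A at (east=-9, north=1).
Therefore A relative to D: (east=-9, north=1).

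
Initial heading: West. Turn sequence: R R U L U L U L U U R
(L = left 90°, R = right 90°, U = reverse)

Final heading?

Answer: Final heading: East

Derivation:
Start: West
  R (right (90° clockwise)) -> North
  R (right (90° clockwise)) -> East
  U (U-turn (180°)) -> West
  L (left (90° counter-clockwise)) -> South
  U (U-turn (180°)) -> North
  L (left (90° counter-clockwise)) -> West
  U (U-turn (180°)) -> East
  L (left (90° counter-clockwise)) -> North
  U (U-turn (180°)) -> South
  U (U-turn (180°)) -> North
  R (right (90° clockwise)) -> East
Final: East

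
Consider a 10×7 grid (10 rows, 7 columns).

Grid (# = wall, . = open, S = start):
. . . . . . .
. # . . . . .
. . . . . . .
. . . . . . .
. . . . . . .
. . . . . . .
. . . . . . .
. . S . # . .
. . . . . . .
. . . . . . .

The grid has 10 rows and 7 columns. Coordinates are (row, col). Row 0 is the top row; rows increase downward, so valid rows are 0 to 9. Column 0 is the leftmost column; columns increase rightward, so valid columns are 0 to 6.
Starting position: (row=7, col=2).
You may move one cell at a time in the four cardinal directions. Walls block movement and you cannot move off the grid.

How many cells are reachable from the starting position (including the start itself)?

BFS flood-fill from (row=7, col=2):
  Distance 0: (row=7, col=2)
  Distance 1: (row=6, col=2), (row=7, col=1), (row=7, col=3), (row=8, col=2)
  Distance 2: (row=5, col=2), (row=6, col=1), (row=6, col=3), (row=7, col=0), (row=8, col=1), (row=8, col=3), (row=9, col=2)
  Distance 3: (row=4, col=2), (row=5, col=1), (row=5, col=3), (row=6, col=0), (row=6, col=4), (row=8, col=0), (row=8, col=4), (row=9, col=1), (row=9, col=3)
  Distance 4: (row=3, col=2), (row=4, col=1), (row=4, col=3), (row=5, col=0), (row=5, col=4), (row=6, col=5), (row=8, col=5), (row=9, col=0), (row=9, col=4)
  Distance 5: (row=2, col=2), (row=3, col=1), (row=3, col=3), (row=4, col=0), (row=4, col=4), (row=5, col=5), (row=6, col=6), (row=7, col=5), (row=8, col=6), (row=9, col=5)
  Distance 6: (row=1, col=2), (row=2, col=1), (row=2, col=3), (row=3, col=0), (row=3, col=4), (row=4, col=5), (row=5, col=6), (row=7, col=6), (row=9, col=6)
  Distance 7: (row=0, col=2), (row=1, col=3), (row=2, col=0), (row=2, col=4), (row=3, col=5), (row=4, col=6)
  Distance 8: (row=0, col=1), (row=0, col=3), (row=1, col=0), (row=1, col=4), (row=2, col=5), (row=3, col=6)
  Distance 9: (row=0, col=0), (row=0, col=4), (row=1, col=5), (row=2, col=6)
  Distance 10: (row=0, col=5), (row=1, col=6)
  Distance 11: (row=0, col=6)
Total reachable: 68 (grid has 68 open cells total)

Answer: Reachable cells: 68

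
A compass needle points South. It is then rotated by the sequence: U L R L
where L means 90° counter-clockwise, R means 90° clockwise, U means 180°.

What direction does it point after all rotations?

Answer: Final heading: West

Derivation:
Start: South
  U (U-turn (180°)) -> North
  L (left (90° counter-clockwise)) -> West
  R (right (90° clockwise)) -> North
  L (left (90° counter-clockwise)) -> West
Final: West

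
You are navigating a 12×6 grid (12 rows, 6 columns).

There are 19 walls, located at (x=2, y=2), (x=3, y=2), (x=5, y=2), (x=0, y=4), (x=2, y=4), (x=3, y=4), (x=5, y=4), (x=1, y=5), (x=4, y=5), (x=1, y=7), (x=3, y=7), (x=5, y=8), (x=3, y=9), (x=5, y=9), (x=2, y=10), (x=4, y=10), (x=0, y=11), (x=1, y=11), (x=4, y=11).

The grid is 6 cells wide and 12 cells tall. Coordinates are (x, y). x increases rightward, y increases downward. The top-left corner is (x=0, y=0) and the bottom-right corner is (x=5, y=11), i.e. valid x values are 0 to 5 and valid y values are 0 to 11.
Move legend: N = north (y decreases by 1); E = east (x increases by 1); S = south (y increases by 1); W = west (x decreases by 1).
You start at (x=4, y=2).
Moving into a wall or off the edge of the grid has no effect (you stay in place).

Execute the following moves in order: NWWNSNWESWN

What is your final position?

Answer: Final position: (x=1, y=0)

Derivation:
Start: (x=4, y=2)
  N (north): (x=4, y=2) -> (x=4, y=1)
  W (west): (x=4, y=1) -> (x=3, y=1)
  W (west): (x=3, y=1) -> (x=2, y=1)
  N (north): (x=2, y=1) -> (x=2, y=0)
  S (south): (x=2, y=0) -> (x=2, y=1)
  N (north): (x=2, y=1) -> (x=2, y=0)
  W (west): (x=2, y=0) -> (x=1, y=0)
  E (east): (x=1, y=0) -> (x=2, y=0)
  S (south): (x=2, y=0) -> (x=2, y=1)
  W (west): (x=2, y=1) -> (x=1, y=1)
  N (north): (x=1, y=1) -> (x=1, y=0)
Final: (x=1, y=0)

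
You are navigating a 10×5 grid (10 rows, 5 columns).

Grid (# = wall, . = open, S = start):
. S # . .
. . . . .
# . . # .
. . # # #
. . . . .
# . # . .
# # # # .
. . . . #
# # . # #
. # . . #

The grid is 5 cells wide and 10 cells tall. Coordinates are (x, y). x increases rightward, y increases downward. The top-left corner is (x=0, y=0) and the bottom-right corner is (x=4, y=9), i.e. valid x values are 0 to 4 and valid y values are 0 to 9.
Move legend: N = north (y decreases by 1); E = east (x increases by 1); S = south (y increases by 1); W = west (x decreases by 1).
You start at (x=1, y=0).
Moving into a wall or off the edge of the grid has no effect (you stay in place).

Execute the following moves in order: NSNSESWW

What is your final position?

Answer: Final position: (x=1, y=2)

Derivation:
Start: (x=1, y=0)
  N (north): blocked, stay at (x=1, y=0)
  S (south): (x=1, y=0) -> (x=1, y=1)
  N (north): (x=1, y=1) -> (x=1, y=0)
  S (south): (x=1, y=0) -> (x=1, y=1)
  E (east): (x=1, y=1) -> (x=2, y=1)
  S (south): (x=2, y=1) -> (x=2, y=2)
  W (west): (x=2, y=2) -> (x=1, y=2)
  W (west): blocked, stay at (x=1, y=2)
Final: (x=1, y=2)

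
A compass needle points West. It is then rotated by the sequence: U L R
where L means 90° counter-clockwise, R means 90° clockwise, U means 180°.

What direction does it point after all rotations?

Answer: Final heading: East

Derivation:
Start: West
  U (U-turn (180°)) -> East
  L (left (90° counter-clockwise)) -> North
  R (right (90° clockwise)) -> East
Final: East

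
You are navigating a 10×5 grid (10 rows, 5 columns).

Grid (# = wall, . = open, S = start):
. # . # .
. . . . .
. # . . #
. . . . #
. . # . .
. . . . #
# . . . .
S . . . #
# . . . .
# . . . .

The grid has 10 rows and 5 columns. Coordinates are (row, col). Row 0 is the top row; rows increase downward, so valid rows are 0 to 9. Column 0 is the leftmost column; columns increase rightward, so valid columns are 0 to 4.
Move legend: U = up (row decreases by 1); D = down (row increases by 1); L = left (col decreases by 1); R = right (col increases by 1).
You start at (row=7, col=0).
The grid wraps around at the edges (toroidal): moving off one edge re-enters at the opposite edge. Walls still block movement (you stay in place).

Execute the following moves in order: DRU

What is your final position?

Start: (row=7, col=0)
  D (down): blocked, stay at (row=7, col=0)
  R (right): (row=7, col=0) -> (row=7, col=1)
  U (up): (row=7, col=1) -> (row=6, col=1)
Final: (row=6, col=1)

Answer: Final position: (row=6, col=1)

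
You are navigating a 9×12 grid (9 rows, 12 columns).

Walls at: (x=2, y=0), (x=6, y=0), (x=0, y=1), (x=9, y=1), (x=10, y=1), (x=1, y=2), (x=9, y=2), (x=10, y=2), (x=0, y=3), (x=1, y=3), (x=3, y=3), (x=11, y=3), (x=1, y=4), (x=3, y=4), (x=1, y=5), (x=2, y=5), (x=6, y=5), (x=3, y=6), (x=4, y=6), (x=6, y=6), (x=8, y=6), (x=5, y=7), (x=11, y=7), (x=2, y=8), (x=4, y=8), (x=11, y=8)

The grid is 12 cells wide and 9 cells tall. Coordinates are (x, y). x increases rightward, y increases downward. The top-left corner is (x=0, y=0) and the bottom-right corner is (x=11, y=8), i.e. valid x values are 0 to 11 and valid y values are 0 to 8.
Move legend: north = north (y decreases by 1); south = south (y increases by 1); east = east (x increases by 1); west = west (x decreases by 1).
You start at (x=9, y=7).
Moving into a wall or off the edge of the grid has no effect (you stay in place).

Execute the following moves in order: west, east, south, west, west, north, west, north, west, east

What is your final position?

Answer: Final position: (x=7, y=7)

Derivation:
Start: (x=9, y=7)
  west (west): (x=9, y=7) -> (x=8, y=7)
  east (east): (x=8, y=7) -> (x=9, y=7)
  south (south): (x=9, y=7) -> (x=9, y=8)
  west (west): (x=9, y=8) -> (x=8, y=8)
  west (west): (x=8, y=8) -> (x=7, y=8)
  north (north): (x=7, y=8) -> (x=7, y=7)
  west (west): (x=7, y=7) -> (x=6, y=7)
  north (north): blocked, stay at (x=6, y=7)
  west (west): blocked, stay at (x=6, y=7)
  east (east): (x=6, y=7) -> (x=7, y=7)
Final: (x=7, y=7)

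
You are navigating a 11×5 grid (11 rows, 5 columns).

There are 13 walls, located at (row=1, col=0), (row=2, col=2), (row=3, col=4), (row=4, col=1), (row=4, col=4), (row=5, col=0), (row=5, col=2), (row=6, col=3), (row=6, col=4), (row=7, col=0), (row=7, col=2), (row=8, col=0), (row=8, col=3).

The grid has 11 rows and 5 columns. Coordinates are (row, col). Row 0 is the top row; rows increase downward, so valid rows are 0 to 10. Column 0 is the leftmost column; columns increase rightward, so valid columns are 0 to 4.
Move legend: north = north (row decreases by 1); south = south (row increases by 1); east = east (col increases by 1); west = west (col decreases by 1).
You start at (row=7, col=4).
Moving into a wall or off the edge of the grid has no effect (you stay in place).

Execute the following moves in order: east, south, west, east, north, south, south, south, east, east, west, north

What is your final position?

Start: (row=7, col=4)
  east (east): blocked, stay at (row=7, col=4)
  south (south): (row=7, col=4) -> (row=8, col=4)
  west (west): blocked, stay at (row=8, col=4)
  east (east): blocked, stay at (row=8, col=4)
  north (north): (row=8, col=4) -> (row=7, col=4)
  south (south): (row=7, col=4) -> (row=8, col=4)
  south (south): (row=8, col=4) -> (row=9, col=4)
  south (south): (row=9, col=4) -> (row=10, col=4)
  east (east): blocked, stay at (row=10, col=4)
  east (east): blocked, stay at (row=10, col=4)
  west (west): (row=10, col=4) -> (row=10, col=3)
  north (north): (row=10, col=3) -> (row=9, col=3)
Final: (row=9, col=3)

Answer: Final position: (row=9, col=3)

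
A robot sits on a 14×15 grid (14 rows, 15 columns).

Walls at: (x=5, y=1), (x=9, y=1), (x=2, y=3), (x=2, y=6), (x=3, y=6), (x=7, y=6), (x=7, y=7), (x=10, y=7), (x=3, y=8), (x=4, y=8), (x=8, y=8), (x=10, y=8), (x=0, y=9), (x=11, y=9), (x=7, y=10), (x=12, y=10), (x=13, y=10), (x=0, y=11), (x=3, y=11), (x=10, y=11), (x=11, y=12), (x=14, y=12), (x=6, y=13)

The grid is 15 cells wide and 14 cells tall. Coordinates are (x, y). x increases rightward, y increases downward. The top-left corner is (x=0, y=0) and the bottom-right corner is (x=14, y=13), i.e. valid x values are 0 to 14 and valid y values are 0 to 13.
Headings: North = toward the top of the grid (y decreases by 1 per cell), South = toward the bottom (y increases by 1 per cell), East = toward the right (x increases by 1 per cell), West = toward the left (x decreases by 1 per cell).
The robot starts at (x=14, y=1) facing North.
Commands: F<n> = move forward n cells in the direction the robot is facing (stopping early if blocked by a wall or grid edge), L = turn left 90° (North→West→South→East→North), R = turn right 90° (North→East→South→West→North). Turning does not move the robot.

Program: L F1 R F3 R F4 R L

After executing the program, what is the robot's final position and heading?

Answer: Final position: (x=14, y=0), facing East

Derivation:
Start: (x=14, y=1), facing North
  L: turn left, now facing West
  F1: move forward 1, now at (x=13, y=1)
  R: turn right, now facing North
  F3: move forward 1/3 (blocked), now at (x=13, y=0)
  R: turn right, now facing East
  F4: move forward 1/4 (blocked), now at (x=14, y=0)
  R: turn right, now facing South
  L: turn left, now facing East
Final: (x=14, y=0), facing East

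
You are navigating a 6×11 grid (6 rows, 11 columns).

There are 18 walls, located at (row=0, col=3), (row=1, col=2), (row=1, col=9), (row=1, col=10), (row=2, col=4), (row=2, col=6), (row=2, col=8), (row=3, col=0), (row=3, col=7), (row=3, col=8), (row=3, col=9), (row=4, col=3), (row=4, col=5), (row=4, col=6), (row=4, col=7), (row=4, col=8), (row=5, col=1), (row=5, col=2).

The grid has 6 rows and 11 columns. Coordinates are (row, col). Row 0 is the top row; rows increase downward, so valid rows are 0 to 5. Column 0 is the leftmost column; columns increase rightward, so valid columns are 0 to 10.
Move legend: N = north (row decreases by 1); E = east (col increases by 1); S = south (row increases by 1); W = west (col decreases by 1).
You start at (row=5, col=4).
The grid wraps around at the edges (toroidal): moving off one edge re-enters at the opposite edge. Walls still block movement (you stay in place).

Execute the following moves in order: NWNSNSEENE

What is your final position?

Answer: Final position: (row=3, col=5)

Derivation:
Start: (row=5, col=4)
  N (north): (row=5, col=4) -> (row=4, col=4)
  W (west): blocked, stay at (row=4, col=4)
  N (north): (row=4, col=4) -> (row=3, col=4)
  S (south): (row=3, col=4) -> (row=4, col=4)
  N (north): (row=4, col=4) -> (row=3, col=4)
  S (south): (row=3, col=4) -> (row=4, col=4)
  E (east): blocked, stay at (row=4, col=4)
  E (east): blocked, stay at (row=4, col=4)
  N (north): (row=4, col=4) -> (row=3, col=4)
  E (east): (row=3, col=4) -> (row=3, col=5)
Final: (row=3, col=5)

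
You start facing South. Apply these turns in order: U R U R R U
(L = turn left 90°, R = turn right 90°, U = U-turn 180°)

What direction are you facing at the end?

Start: South
  U (U-turn (180°)) -> North
  R (right (90° clockwise)) -> East
  U (U-turn (180°)) -> West
  R (right (90° clockwise)) -> North
  R (right (90° clockwise)) -> East
  U (U-turn (180°)) -> West
Final: West

Answer: Final heading: West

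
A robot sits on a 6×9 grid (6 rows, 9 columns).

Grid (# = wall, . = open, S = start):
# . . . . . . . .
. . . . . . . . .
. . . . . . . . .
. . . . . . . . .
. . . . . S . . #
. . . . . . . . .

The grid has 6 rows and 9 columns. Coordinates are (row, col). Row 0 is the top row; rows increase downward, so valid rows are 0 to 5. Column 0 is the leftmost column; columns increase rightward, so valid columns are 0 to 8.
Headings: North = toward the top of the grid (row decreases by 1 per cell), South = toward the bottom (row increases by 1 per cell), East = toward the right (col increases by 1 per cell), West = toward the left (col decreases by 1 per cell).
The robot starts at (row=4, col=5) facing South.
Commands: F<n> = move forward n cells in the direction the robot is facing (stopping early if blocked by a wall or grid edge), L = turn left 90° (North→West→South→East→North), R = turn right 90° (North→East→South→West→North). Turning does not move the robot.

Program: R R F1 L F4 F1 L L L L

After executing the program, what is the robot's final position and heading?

Start: (row=4, col=5), facing South
  R: turn right, now facing West
  R: turn right, now facing North
  F1: move forward 1, now at (row=3, col=5)
  L: turn left, now facing West
  F4: move forward 4, now at (row=3, col=1)
  F1: move forward 1, now at (row=3, col=0)
  L: turn left, now facing South
  L: turn left, now facing East
  L: turn left, now facing North
  L: turn left, now facing West
Final: (row=3, col=0), facing West

Answer: Final position: (row=3, col=0), facing West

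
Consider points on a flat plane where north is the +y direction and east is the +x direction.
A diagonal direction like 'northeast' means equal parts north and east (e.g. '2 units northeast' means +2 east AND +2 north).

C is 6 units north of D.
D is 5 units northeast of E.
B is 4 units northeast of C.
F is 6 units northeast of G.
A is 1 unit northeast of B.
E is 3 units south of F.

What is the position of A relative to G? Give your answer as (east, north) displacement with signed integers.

Place G at the origin (east=0, north=0).
  F is 6 units northeast of G: delta (east=+6, north=+6); F at (east=6, north=6).
  E is 3 units south of F: delta (east=+0, north=-3); E at (east=6, north=3).
  D is 5 units northeast of E: delta (east=+5, north=+5); D at (east=11, north=8).
  C is 6 units north of D: delta (east=+0, north=+6); C at (east=11, north=14).
  B is 4 units northeast of C: delta (east=+4, north=+4); B at (east=15, north=18).
  A is 1 unit northeast of B: delta (east=+1, north=+1); A at (east=16, north=19).
Therefore A relative to G: (east=16, north=19).

Answer: A is at (east=16, north=19) relative to G.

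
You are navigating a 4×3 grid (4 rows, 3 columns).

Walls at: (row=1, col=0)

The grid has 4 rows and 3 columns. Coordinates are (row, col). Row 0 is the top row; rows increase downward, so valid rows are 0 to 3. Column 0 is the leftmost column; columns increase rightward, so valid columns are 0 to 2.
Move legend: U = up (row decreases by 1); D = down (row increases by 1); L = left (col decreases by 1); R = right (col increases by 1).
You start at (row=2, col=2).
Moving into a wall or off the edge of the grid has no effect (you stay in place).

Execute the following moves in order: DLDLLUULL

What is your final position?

Answer: Final position: (row=2, col=0)

Derivation:
Start: (row=2, col=2)
  D (down): (row=2, col=2) -> (row=3, col=2)
  L (left): (row=3, col=2) -> (row=3, col=1)
  D (down): blocked, stay at (row=3, col=1)
  L (left): (row=3, col=1) -> (row=3, col=0)
  L (left): blocked, stay at (row=3, col=0)
  U (up): (row=3, col=0) -> (row=2, col=0)
  U (up): blocked, stay at (row=2, col=0)
  L (left): blocked, stay at (row=2, col=0)
  L (left): blocked, stay at (row=2, col=0)
Final: (row=2, col=0)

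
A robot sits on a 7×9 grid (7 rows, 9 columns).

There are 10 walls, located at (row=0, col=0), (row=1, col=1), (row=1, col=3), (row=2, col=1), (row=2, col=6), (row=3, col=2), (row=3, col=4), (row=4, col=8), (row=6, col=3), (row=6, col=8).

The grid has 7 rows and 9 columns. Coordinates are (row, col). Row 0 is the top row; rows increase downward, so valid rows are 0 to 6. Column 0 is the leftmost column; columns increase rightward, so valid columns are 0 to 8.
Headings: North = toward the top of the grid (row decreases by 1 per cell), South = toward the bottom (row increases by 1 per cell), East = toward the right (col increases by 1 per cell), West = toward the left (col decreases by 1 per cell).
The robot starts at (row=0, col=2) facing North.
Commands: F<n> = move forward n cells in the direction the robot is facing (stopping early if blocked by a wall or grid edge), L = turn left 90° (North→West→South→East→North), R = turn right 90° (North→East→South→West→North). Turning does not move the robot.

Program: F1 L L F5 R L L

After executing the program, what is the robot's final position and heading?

Answer: Final position: (row=2, col=2), facing East

Derivation:
Start: (row=0, col=2), facing North
  F1: move forward 0/1 (blocked), now at (row=0, col=2)
  L: turn left, now facing West
  L: turn left, now facing South
  F5: move forward 2/5 (blocked), now at (row=2, col=2)
  R: turn right, now facing West
  L: turn left, now facing South
  L: turn left, now facing East
Final: (row=2, col=2), facing East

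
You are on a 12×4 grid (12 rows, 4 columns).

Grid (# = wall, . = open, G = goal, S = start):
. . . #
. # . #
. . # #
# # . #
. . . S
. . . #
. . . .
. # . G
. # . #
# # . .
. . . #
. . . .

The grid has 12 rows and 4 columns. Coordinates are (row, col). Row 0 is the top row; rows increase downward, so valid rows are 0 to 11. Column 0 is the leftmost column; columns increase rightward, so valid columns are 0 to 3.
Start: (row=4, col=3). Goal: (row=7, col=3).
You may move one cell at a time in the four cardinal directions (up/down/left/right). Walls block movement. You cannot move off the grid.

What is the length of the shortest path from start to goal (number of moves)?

Answer: Shortest path length: 5

Derivation:
BFS from (row=4, col=3) until reaching (row=7, col=3):
  Distance 0: (row=4, col=3)
  Distance 1: (row=4, col=2)
  Distance 2: (row=3, col=2), (row=4, col=1), (row=5, col=2)
  Distance 3: (row=4, col=0), (row=5, col=1), (row=6, col=2)
  Distance 4: (row=5, col=0), (row=6, col=1), (row=6, col=3), (row=7, col=2)
  Distance 5: (row=6, col=0), (row=7, col=3), (row=8, col=2)  <- goal reached here
One shortest path (5 moves): (row=4, col=3) -> (row=4, col=2) -> (row=5, col=2) -> (row=6, col=2) -> (row=6, col=3) -> (row=7, col=3)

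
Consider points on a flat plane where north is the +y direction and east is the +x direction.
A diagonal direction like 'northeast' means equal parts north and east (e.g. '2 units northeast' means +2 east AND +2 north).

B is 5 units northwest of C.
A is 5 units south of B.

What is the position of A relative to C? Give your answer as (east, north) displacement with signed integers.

Answer: A is at (east=-5, north=0) relative to C.

Derivation:
Place C at the origin (east=0, north=0).
  B is 5 units northwest of C: delta (east=-5, north=+5); B at (east=-5, north=5).
  A is 5 units south of B: delta (east=+0, north=-5); A at (east=-5, north=0).
Therefore A relative to C: (east=-5, north=0).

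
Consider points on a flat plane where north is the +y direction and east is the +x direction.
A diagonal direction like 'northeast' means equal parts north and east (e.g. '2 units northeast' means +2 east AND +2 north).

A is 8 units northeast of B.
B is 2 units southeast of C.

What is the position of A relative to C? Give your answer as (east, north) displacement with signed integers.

Place C at the origin (east=0, north=0).
  B is 2 units southeast of C: delta (east=+2, north=-2); B at (east=2, north=-2).
  A is 8 units northeast of B: delta (east=+8, north=+8); A at (east=10, north=6).
Therefore A relative to C: (east=10, north=6).

Answer: A is at (east=10, north=6) relative to C.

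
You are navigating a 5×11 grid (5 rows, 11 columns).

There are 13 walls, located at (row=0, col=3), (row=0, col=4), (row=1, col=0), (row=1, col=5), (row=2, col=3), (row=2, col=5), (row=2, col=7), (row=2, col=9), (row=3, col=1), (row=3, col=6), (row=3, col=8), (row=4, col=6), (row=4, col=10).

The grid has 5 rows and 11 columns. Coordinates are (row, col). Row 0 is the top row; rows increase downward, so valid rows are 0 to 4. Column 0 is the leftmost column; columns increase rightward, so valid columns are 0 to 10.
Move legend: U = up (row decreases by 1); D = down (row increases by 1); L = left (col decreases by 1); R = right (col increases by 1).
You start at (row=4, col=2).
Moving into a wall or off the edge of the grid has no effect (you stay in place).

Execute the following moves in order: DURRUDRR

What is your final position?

Answer: Final position: (row=3, col=5)

Derivation:
Start: (row=4, col=2)
  D (down): blocked, stay at (row=4, col=2)
  U (up): (row=4, col=2) -> (row=3, col=2)
  R (right): (row=3, col=2) -> (row=3, col=3)
  R (right): (row=3, col=3) -> (row=3, col=4)
  U (up): (row=3, col=4) -> (row=2, col=4)
  D (down): (row=2, col=4) -> (row=3, col=4)
  R (right): (row=3, col=4) -> (row=3, col=5)
  R (right): blocked, stay at (row=3, col=5)
Final: (row=3, col=5)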